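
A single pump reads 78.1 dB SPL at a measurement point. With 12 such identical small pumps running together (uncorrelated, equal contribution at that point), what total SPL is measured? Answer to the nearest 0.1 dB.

12 equal incoherent sources raise the level by 10·log₁₀(12) = 10.79 dB.
L_total = 78.1 + 10.79 = 88.9 dB SPL.

88.9 dB SPL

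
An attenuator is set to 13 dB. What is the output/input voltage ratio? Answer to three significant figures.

Voltage ratio = 10^(dB/20).
10^(-13/20) = 10^(-0.6500) = 0.224.

0.224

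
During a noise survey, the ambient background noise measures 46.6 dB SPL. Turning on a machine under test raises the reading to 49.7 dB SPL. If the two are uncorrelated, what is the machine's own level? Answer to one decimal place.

Subtract intensities: L_src = 10·log₁₀(10^(L_total/10) − 10^(L_bg/10)).
L_src = 10·log₁₀(10^(49.7/10) − 10^(46.6/10)) = 10·log₁₀(47620) = 46.8 dB SPL.

46.8 dB SPL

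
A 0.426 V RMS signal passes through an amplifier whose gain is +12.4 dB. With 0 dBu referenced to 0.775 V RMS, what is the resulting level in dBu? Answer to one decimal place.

+7.2 dBu

Input level: 20·log₁₀(0.426/0.775) = -5.20 dBu.
Output: -5.20 + 12.4 = +7.2 dBu.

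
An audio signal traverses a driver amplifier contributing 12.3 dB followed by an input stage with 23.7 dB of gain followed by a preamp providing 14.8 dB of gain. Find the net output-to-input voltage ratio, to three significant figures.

347

Net gain = 12.3 + 23.7 + 14.8 = 50.8 dB.
Voltage ratio = 10^(50.8/20) = 347.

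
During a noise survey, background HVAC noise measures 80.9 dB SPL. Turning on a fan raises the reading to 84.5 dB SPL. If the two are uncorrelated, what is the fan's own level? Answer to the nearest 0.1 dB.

82.0 dB SPL

Background correction is a power subtraction:
L_src = 10·log₁₀(10^(84.5/10) − 10^(80.9/10)) = 10·log₁₀(158800000) = 82.0 dB SPL.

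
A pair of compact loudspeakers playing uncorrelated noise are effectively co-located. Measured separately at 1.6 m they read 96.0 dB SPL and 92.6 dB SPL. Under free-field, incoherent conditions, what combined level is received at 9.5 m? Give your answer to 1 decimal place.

Combined at 1.6 m: 10·log₁₀(10^(96.0/10)+10^(92.6/10)) = 97.63 dB SPL.
Then apply −20·log₁₀(9.5/1.6) = -15.47 dB → 82.2 dB SPL.

82.2 dB SPL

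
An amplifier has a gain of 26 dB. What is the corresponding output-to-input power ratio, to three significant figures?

Power ratio = 10^(dB/10).
10^(26/10) = 10^(2.600) = 398.

398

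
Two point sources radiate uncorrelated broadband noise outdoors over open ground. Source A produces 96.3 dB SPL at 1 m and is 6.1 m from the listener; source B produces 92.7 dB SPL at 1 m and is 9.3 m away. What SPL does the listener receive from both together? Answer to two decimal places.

81.34 dB SPL

At the listener: L_A = 96.3 − 20·log₁₀(6.1) = 80.593 dB; L_B = 92.7 − 20·log₁₀(9.3) = 73.330 dB.
Combined: 10·log₁₀(10^(80.593/10)+10^(73.330/10)) = 81.34 dB SPL.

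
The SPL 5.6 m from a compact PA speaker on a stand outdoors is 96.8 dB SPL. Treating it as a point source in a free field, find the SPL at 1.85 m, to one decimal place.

106.4 dB SPL

For a point source in a free field, ΔL = −20·log₁₀(d₂/d₁).
ΔL = −20·log₁₀(1.85/5.6) = 9.62 dB, so L₂ = 96.8 + (9.62) = 106.4 dB SPL.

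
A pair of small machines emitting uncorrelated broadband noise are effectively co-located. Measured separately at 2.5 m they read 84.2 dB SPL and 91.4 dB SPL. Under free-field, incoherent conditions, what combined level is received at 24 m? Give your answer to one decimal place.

Combined at 2.5 m: 10·log₁₀(10^(84.2/10)+10^(91.4/10)) = 92.16 dB SPL.
Then apply −20·log₁₀(24/2.5) = -19.65 dB → 72.5 dB SPL.

72.5 dB SPL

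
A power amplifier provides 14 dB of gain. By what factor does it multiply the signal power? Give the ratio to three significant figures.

25.1

Power ratio = 10^(dB/10).
10^(14/10) = 10^(1.400) = 25.1.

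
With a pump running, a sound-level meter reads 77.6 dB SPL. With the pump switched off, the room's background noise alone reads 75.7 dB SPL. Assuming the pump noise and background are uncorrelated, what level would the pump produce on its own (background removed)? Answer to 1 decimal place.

Background correction is a power subtraction:
L_src = 10·log₁₀(10^(77.6/10) − 10^(75.7/10)) = 10·log₁₀(20390000) = 73.1 dB SPL.

73.1 dB SPL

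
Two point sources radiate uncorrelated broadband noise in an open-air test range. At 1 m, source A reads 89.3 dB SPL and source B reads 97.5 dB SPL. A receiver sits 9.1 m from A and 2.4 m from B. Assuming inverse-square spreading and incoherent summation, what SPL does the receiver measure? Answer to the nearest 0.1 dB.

At the listener: L_A = 89.3 − 20·log₁₀(9.1) = 70.12 dB; L_B = 97.5 − 20·log₁₀(2.4) = 89.90 dB.
Combined: 10·log₁₀(10^(70.12/10)+10^(89.90/10)) = 89.9 dB SPL.

89.9 dB SPL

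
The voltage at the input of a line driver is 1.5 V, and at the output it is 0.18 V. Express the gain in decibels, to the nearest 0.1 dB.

Voltage ratio → dB uses the 20·log₁₀ form:
20·log₁₀(0.18/1.5) = 20·log₁₀(0.1200) = -18.4 dB.

-18.4 dB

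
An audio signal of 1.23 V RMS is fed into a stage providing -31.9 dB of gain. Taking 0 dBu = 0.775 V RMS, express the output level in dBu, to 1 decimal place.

Input level: 20·log₁₀(1.23/0.775) = 4.01 dBu.
Output: 4.01 − 31.9 = -27.9 dBu.

-27.9 dBu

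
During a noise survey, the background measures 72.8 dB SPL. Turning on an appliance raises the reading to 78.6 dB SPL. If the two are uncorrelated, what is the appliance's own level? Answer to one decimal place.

77.3 dB SPL

Background correction is a power subtraction:
L_src = 10·log₁₀(10^(78.6/10) − 10^(72.8/10)) = 10·log₁₀(53390000) = 77.3 dB SPL.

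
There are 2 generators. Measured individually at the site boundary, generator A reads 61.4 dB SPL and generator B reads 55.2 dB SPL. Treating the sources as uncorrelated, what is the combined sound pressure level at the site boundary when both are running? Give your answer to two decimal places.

62.33 dB SPL

Incoherent sources sum as intensities:
L_total = 10·log₁₀(10^(61.4/10) + 10^(55.2/10)) = 10·log₁₀(1712000) = 62.33 dB SPL.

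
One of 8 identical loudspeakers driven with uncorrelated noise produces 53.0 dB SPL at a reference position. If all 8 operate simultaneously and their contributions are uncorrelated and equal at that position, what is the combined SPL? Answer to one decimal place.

62.0 dB SPL

8 equal incoherent sources raise the level by 10·log₁₀(8) = 9.03 dB.
L_total = 53.0 + 9.03 = 62.0 dB SPL.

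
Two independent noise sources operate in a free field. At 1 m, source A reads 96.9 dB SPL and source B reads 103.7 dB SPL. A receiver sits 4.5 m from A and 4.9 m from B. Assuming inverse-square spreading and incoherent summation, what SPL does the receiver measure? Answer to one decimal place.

90.9 dB SPL

At the listener: L_A = 96.9 − 20·log₁₀(4.5) = 83.84 dB; L_B = 103.7 − 20·log₁₀(4.9) = 89.90 dB.
Combined: 10·log₁₀(10^(83.84/10)+10^(89.90/10)) = 90.9 dB SPL.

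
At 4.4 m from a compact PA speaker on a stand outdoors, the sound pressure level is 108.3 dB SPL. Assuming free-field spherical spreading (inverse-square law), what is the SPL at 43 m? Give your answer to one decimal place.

88.5 dB SPL

For a point source in a free field, ΔL = −20·log₁₀(d₂/d₁).
ΔL = −20·log₁₀(43/4.4) = -19.80 dB, so L₂ = 108.3 + (-19.80) = 88.5 dB SPL.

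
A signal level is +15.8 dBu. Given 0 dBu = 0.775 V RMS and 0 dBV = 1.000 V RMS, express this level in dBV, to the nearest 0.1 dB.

+13.6 dBV

The offset between the scales is 20·log₁₀(0.775/1.000) = −2.214 dB.
So dBV = +15.8 − 2.214 = +13.6 dBV.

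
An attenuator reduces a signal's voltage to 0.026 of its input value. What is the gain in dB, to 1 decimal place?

Voltage is an amplitude quantity, so gain = 20·log₁₀(V_out/V_in).
20·log₁₀(0.026) = -31.7 dB.

-31.7 dB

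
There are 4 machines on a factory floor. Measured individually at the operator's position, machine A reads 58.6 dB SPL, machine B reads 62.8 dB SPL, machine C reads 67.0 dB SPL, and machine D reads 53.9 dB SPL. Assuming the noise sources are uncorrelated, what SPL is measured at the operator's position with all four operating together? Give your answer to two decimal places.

68.97 dB SPL

Uncorrelated sources add in intensity (power), not in dB.
L_total = 10·log₁₀(10^(58.6/10) + 10^(62.8/10) + 10^(67.0/10) + 10^(53.9/10)) = 10·log₁₀(7887000) = 68.97 dB SPL.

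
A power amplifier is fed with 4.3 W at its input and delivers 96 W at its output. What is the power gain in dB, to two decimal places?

13.49 dB

For a power ratio, dB = 10·log₁₀(P₂/P₁).
10·log₁₀(96/4.3) = 10·log₁₀(22.33) = 13.49 dB.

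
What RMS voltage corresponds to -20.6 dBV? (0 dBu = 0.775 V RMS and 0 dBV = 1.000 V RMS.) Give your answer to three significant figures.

0.0933 V

V = 1.000 V × 10^(-20.6/20).
= 1.000 × 0.09333 = 0.0933 V.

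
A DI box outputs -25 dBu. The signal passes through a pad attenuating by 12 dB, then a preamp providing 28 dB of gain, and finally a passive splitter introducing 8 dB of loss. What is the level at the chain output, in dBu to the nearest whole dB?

-17 dBu

Cascaded gains and losses add directly in dB.
-25 − 12 + 28 − 8 = -17 dBu.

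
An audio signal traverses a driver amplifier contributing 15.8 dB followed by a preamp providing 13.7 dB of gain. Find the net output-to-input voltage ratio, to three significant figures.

Net gain = 15.8 + 13.7 = 29.5 dB.
Voltage ratio = 10^(29.5/20) = 29.9.

29.9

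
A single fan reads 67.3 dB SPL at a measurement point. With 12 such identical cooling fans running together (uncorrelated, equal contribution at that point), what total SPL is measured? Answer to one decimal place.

12 equal incoherent sources raise the level by 10·log₁₀(12) = 10.79 dB.
L_total = 67.3 + 10.79 = 78.1 dB SPL.

78.1 dB SPL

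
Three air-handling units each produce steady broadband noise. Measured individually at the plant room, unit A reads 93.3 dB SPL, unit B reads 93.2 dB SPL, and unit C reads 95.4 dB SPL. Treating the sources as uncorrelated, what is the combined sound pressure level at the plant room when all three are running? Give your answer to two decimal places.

98.86 dB SPL

Add the sources as powers (linear), then convert back to dB:
L_total = 10·log₁₀(10^(93.3/10) + 10^(93.2/10) + 10^(95.4/10)) = 10·log₁₀(7695000000) = 98.86 dB SPL.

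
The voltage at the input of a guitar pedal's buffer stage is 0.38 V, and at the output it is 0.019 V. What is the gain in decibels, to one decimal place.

-26.0 dB

Voltage ratio → dB uses the 20·log₁₀ form:
20·log₁₀(0.019/0.38) = 20·log₁₀(0.05000) = -26.0 dB.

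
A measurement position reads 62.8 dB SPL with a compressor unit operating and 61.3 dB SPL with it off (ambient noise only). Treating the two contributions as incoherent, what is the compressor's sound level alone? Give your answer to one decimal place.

57.5 dB SPL

Background correction is a power subtraction:
L_src = 10·log₁₀(10^(62.8/10) − 10^(61.3/10)) = 10·log₁₀(556500) = 57.5 dB SPL.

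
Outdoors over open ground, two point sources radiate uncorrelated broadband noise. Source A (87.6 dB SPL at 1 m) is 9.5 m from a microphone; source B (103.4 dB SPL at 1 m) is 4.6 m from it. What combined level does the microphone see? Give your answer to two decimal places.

90.17 dB SPL

At the listener: L_A = 87.6 − 20·log₁₀(9.5) = 68.046 dB; L_B = 103.4 − 20·log₁₀(4.6) = 90.145 dB.
Combined: 10·log₁₀(10^(68.046/10)+10^(90.145/10)) = 90.17 dB SPL.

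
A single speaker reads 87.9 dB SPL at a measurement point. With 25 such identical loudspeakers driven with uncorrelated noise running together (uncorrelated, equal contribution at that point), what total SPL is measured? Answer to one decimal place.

25 equal incoherent sources raise the level by 10·log₁₀(25) = 13.98 dB.
L_total = 87.9 + 13.98 = 101.9 dB SPL.

101.9 dB SPL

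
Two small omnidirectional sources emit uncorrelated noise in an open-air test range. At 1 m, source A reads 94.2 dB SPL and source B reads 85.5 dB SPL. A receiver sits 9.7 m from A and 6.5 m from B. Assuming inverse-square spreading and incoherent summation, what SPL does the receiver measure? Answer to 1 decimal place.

75.6 dB SPL

At the listener: L_A = 94.2 − 20·log₁₀(9.7) = 74.46 dB; L_B = 85.5 − 20·log₁₀(6.5) = 69.24 dB.
Combined: 10·log₁₀(10^(74.46/10)+10^(69.24/10)) = 75.6 dB SPL.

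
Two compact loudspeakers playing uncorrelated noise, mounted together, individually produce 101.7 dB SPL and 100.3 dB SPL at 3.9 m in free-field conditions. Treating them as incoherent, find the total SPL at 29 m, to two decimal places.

86.64 dB SPL

Combined at 3.9 m: 10·log₁₀(10^(101.7/10)+10^(100.3/10)) = 104.066 dB SPL.
Then apply −20·log₁₀(29/3.9) = -17.427 dB → 86.64 dB SPL.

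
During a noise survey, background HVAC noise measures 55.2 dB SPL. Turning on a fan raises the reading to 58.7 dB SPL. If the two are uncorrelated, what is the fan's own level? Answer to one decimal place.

56.1 dB SPL

Subtract intensities: L_src = 10·log₁₀(10^(L_total/10) − 10^(L_bg/10)).
L_src = 10·log₁₀(10^(58.7/10) − 10^(55.2/10)) = 10·log₁₀(410200) = 56.1 dB SPL.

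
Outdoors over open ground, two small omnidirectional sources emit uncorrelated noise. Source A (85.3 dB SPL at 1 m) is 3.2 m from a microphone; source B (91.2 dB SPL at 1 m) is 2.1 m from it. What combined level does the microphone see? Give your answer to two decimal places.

At the listener: L_A = 85.3 − 20·log₁₀(3.2) = 75.197 dB; L_B = 91.2 − 20·log₁₀(2.1) = 84.756 dB.
Combined: 10·log₁₀(10^(75.197/10)+10^(84.756/10)) = 85.21 dB SPL.

85.21 dB SPL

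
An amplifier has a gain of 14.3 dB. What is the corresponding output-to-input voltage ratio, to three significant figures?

5.19

Voltage ratio = 10^(dB/20).
10^(14.3/20) = 10^(0.7150) = 5.19.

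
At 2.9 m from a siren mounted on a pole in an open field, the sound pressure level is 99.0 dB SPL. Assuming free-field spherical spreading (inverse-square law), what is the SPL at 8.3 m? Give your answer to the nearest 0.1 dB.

For a point source in a free field, ΔL = −20·log₁₀(d₂/d₁).
ΔL = −20·log₁₀(8.3/2.9) = -9.13 dB, so L₂ = 99.0 + (-9.13) = 89.9 dB SPL.

89.9 dB SPL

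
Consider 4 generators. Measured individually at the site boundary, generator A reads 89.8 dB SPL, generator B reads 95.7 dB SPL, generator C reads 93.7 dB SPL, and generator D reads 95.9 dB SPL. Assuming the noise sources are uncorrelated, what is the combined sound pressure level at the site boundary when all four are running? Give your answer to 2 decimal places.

100.38 dB SPL

Incoherent sources sum as intensities:
L_total = 10·log₁₀(10^(89.8/10) + 10^(95.7/10) + 10^(93.7/10) + 10^(95.9/10)) = 10·log₁₀(10905000000) = 100.38 dB SPL.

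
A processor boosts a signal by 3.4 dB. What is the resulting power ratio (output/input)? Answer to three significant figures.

Power ratio = 10^(dB/10).
10^(3.4/10) = 10^(0.3400) = 2.19.

2.19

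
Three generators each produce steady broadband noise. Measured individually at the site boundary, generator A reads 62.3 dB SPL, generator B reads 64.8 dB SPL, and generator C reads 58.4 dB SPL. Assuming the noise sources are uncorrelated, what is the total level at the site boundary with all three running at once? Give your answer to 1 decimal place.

Add the sources as powers (linear), then convert back to dB:
L_total = 10·log₁₀(10^(62.3/10) + 10^(64.8/10) + 10^(58.4/10)) = 10·log₁₀(5410000) = 67.3 dB SPL.

67.3 dB SPL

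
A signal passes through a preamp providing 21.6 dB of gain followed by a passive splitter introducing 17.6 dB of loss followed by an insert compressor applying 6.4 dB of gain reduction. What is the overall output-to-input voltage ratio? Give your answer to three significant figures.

Net gain = 21.6 + (−17.6) + (−6.4) = -2.4 dB.
Voltage ratio = 10^(-2.4/20) = 0.759.

0.759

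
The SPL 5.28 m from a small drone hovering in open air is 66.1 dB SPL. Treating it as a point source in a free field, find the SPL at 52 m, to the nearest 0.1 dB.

Inverse-square spreading gives ΔL = −20·log₁₀(d₂/d₁).
ΔL = −20·log₁₀(52/5.28) = -19.87 dB, so L₂ = 66.1 + (-19.87) = 46.2 dB SPL.

46.2 dB SPL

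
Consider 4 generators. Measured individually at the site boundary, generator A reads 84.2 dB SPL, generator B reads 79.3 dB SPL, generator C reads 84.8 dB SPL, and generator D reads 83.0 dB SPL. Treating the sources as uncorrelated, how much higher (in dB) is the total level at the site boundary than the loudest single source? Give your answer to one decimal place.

4.5 dB

Incoherent sources sum as intensities:
L_total = 10·log₁₀(10^(84.2/10) + 10^(79.3/10) + 10^(84.8/10) + 10^(83.0/10)) = 89.29 dB SPL.
Excess over the loudest (84.8 dB): 89.29 − 84.8 = 4.5 dB.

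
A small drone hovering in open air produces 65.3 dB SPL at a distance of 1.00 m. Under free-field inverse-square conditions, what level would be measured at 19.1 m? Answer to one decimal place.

39.7 dB SPL

Free-field point source: level drops by 20·log₁₀ of the distance ratio.
ΔL = −20·log₁₀(19.1/1.00) = -25.62 dB, so L₂ = 65.3 + (-25.62) = 39.7 dB SPL.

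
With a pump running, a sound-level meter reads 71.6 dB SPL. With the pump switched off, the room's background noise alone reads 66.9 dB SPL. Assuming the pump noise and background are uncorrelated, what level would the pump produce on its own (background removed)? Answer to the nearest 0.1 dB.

69.8 dB SPL

Subtract intensities: L_src = 10·log₁₀(10^(L_total/10) − 10^(L_bg/10)).
L_src = 10·log₁₀(10^(71.6/10) − 10^(66.9/10)) = 10·log₁₀(9557000) = 69.8 dB SPL.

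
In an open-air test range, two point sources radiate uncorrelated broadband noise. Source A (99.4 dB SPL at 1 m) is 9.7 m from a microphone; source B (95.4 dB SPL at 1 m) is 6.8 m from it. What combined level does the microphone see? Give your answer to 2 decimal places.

82.24 dB SPL

At the listener: L_A = 99.4 − 20·log₁₀(9.7) = 79.665 dB; L_B = 95.4 − 20·log₁₀(6.8) = 78.750 dB.
Combined: 10·log₁₀(10^(79.665/10)+10^(78.750/10)) = 82.24 dB SPL.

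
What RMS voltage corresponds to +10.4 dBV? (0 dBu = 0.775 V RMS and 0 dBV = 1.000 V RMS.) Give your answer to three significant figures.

3.31 V

V = 1.000 V × 10^(+10.4/20).
= 1.000 × 3.311 = 3.31 V.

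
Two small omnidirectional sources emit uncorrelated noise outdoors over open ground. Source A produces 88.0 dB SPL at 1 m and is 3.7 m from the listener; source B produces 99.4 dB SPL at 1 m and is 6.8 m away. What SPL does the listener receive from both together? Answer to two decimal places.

At the listener: L_A = 88.0 − 20·log₁₀(3.7) = 76.636 dB; L_B = 99.4 − 20·log₁₀(6.8) = 82.750 dB.
Combined: 10·log₁₀(10^(76.636/10)+10^(82.750/10)) = 83.70 dB SPL.

83.70 dB SPL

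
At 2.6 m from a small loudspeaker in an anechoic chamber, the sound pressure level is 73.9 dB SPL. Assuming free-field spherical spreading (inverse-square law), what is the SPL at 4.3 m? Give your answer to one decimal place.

For a point source in a free field, ΔL = −20·log₁₀(d₂/d₁).
ΔL = −20·log₁₀(4.3/2.6) = -4.37 dB, so L₂ = 73.9 + (-4.37) = 69.5 dB SPL.

69.5 dB SPL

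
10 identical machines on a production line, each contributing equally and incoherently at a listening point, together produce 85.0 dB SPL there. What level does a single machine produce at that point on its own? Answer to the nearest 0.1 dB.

75.0 dB SPL

10 equal incoherent sources add 10·log₁₀(10) = 10.00 dB over one source.
L_one = 85.0 − 10.00 = 75.0 dB SPL.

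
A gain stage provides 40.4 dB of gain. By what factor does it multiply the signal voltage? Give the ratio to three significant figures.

105

Voltage ratio = 10^(dB/20).
10^(40.4/20) = 10^(2.020) = 105.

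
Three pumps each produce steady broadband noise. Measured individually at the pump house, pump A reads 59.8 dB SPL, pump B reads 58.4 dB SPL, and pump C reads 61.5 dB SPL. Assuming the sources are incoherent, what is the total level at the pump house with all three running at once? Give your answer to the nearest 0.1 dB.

64.9 dB SPL

Incoherent sources sum as intensities:
L_total = 10·log₁₀(10^(59.8/10) + 10^(58.4/10) + 10^(61.5/10)) = 10·log₁₀(3059000) = 64.9 dB SPL.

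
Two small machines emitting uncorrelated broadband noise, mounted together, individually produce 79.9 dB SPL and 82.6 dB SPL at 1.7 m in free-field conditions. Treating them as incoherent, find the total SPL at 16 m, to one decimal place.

65.0 dB SPL

Combined at 1.7 m: 10·log₁₀(10^(79.9/10)+10^(82.6/10)) = 84.47 dB SPL.
Then apply −20·log₁₀(16/1.7) = -19.47 dB → 65.0 dB SPL.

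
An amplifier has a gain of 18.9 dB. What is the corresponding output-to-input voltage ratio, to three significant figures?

Voltage ratio = 10^(dB/20).
10^(18.9/20) = 10^(0.9450) = 8.81.

8.81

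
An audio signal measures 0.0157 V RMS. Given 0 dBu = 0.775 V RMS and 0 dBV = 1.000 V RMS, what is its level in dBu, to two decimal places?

-33.87 dBu

dBu = 20·log₁₀(V / 0.775 V).
20·log₁₀(0.0157/0.775) = -33.87 dBu.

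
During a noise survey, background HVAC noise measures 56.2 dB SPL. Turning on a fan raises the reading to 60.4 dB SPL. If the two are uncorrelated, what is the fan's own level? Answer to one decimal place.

58.3 dB SPL

Remove the background by subtracting linear intensities:
L_src = 10·log₁₀(10^(60.4/10) − 10^(56.2/10)) = 10·log₁₀(679600) = 58.3 dB SPL.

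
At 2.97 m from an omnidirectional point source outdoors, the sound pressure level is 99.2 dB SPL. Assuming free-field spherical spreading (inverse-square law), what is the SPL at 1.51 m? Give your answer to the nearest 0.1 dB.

105.1 dB SPL

For a point source in a free field, ΔL = −20·log₁₀(d₂/d₁).
ΔL = −20·log₁₀(1.51/2.97) = 5.88 dB, so L₂ = 99.2 + (5.88) = 105.1 dB SPL.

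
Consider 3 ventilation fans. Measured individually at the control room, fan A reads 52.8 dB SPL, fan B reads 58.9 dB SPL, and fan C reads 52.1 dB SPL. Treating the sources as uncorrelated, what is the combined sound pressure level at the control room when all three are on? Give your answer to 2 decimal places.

60.53 dB SPL

Uncorrelated sources add in intensity (power), not in dB.
L_total = 10·log₁₀(10^(52.8/10) + 10^(58.9/10) + 10^(52.1/10)) = 10·log₁₀(1129000) = 60.53 dB SPL.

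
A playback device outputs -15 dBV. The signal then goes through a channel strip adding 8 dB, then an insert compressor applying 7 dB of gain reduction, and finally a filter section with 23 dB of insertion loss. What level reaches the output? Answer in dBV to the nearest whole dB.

-37 dBV

In dB, series stages simply add:
-15 + 8 − 7 − 23 = -37 dBV.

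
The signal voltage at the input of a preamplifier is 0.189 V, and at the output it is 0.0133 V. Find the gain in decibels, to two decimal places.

Voltage is an amplitude quantity, so gain = 20·log₁₀(V_out/V_in).
20·log₁₀(0.0133/0.189) = 20·log₁₀(0.07037) = -23.05 dB.

-23.05 dB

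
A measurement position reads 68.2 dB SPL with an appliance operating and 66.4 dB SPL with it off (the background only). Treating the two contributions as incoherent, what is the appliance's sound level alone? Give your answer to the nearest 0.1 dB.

63.5 dB SPL

Background correction is a power subtraction:
L_src = 10·log₁₀(10^(68.2/10) − 10^(66.4/10)) = 10·log₁₀(2242000) = 63.5 dB SPL.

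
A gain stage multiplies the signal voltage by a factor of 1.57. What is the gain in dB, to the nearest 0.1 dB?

Voltage is an amplitude quantity, so gain = 20·log₁₀(V_out/V_in).
20·log₁₀(1.57) = 3.9 dB.

3.9 dB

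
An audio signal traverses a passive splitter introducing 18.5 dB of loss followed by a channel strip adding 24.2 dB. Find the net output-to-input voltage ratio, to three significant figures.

1.93

Net gain = (−18.5) + 24.2 = 5.7 dB.
Voltage ratio = 10^(5.7/20) = 1.93.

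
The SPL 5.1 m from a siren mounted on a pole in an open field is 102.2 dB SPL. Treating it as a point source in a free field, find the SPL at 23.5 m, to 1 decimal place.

Free-field point source: level drops by 20·log₁₀ of the distance ratio.
ΔL = −20·log₁₀(23.5/5.1) = -13.27 dB, so L₂ = 102.2 + (-13.27) = 88.9 dB SPL.

88.9 dB SPL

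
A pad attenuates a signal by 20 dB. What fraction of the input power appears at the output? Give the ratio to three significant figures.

Power ratio = 10^(dB/10).
10^(-20/10) = 10^(-2.000) = 0.0100.

0.0100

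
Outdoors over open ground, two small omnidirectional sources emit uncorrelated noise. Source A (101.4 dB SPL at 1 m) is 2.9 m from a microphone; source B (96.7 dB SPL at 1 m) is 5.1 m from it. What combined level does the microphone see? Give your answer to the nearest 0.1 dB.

92.6 dB SPL

At the listener: L_A = 101.4 − 20·log₁₀(2.9) = 92.15 dB; L_B = 96.7 − 20·log₁₀(5.1) = 82.55 dB.
Combined: 10·log₁₀(10^(92.15/10)+10^(82.55/10)) = 92.6 dB SPL.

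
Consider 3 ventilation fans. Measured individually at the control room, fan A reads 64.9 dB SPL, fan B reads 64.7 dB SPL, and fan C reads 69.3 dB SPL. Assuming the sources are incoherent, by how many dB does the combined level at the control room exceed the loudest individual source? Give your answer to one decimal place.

Uncorrelated sources add in intensity (power), not in dB.
L_total = 10·log₁₀(10^(64.9/10) + 10^(64.7/10) + 10^(69.3/10)) = 71.63 dB SPL.
Excess over the loudest (69.3 dB): 71.63 − 69.3 = 2.3 dB.

2.3 dB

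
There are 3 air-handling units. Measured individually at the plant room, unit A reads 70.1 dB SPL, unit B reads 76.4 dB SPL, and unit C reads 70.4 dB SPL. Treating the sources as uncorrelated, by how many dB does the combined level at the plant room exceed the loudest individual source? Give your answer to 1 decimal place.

1.7 dB

Incoherent sources sum as intensities:
L_total = 10·log₁₀(10^(70.1/10) + 10^(76.4/10) + 10^(70.4/10)) = 78.12 dB SPL.
Excess over the loudest (76.4 dB): 78.12 − 76.4 = 1.7 dB.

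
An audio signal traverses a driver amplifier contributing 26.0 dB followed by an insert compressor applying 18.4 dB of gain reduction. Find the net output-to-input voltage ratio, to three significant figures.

Net gain = 26.0 + (−18.4) = 7.6 dB.
Voltage ratio = 10^(7.6/20) = 2.40.

2.40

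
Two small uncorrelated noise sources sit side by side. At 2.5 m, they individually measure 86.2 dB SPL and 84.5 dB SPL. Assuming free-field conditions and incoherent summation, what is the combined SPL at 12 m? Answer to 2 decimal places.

Combined at 2.5 m: 10·log₁₀(10^(86.2/10)+10^(84.5/10)) = 88.443 dB SPL.
Then apply −20·log₁₀(12/2.5) = -13.625 dB → 74.82 dB SPL.

74.82 dB SPL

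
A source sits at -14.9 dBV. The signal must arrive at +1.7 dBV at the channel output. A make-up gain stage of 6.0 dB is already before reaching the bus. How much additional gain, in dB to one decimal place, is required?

The required make-up gain is the shortfall in the dB sum.
G = +1.7 − (-14.9) − 6.0 = 10.6 dB.

10.6 dB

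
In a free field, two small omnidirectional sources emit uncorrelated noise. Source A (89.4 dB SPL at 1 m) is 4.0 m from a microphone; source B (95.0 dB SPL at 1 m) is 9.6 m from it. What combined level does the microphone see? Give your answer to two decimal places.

At the listener: L_A = 89.4 − 20·log₁₀(4.0) = 77.359 dB; L_B = 95.0 − 20·log₁₀(9.6) = 75.355 dB.
Combined: 10·log₁₀(10^(77.359/10)+10^(75.355/10)) = 79.48 dB SPL.

79.48 dB SPL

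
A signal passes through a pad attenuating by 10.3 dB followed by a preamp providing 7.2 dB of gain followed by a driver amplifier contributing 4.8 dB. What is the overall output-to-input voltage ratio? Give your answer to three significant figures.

1.22

Net gain = (−10.3) + 7.2 + 4.8 = 1.7 dB.
Voltage ratio = 10^(1.7/20) = 1.22.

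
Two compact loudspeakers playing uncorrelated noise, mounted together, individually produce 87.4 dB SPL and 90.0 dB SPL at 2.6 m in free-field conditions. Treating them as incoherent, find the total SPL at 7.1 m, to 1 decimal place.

Combined at 2.6 m: 10·log₁₀(10^(87.4/10)+10^(90.0/10)) = 91.90 dB SPL.
Then apply −20·log₁₀(7.1/2.6) = -8.73 dB → 83.2 dB SPL.

83.2 dB SPL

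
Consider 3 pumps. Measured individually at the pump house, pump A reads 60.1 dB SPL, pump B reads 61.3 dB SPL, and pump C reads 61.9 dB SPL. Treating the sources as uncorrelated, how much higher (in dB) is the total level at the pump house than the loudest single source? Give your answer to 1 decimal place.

4.0 dB

Incoherent sources sum as intensities:
L_total = 10·log₁₀(10^(60.1/10) + 10^(61.3/10) + 10^(61.9/10)) = 65.93 dB SPL.
Excess over the loudest (61.9 dB): 65.93 − 61.9 = 4.0 dB.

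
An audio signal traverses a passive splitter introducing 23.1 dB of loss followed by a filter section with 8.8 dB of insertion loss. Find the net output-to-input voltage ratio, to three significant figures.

Net gain = (−23.1) + (−8.8) = -31.9 dB.
Voltage ratio = 10^(-31.9/20) = 0.0254.

0.0254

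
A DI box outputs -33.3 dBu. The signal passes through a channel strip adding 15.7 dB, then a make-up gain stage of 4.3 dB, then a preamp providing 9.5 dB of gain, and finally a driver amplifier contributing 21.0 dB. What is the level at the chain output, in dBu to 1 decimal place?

+17.2 dBu

Gain stages sum in dB:
-33.3 + 15.7 + 4.3 + 9.5 + 21.0 = +17.2 dBu.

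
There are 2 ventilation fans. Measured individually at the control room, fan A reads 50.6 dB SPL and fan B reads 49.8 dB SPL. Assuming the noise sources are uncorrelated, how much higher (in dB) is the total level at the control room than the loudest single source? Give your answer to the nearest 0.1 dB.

Add the sources as powers (linear), then convert back to dB:
L_total = 10·log₁₀(10^(50.6/10) + 10^(49.8/10)) = 53.23 dB SPL.
Excess over the loudest (50.6 dB): 53.23 − 50.6 = 2.6 dB.

2.6 dB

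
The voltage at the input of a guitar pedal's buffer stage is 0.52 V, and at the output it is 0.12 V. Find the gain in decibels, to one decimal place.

For a voltage ratio, dB = 20·log₁₀(V₂/V₁).
20·log₁₀(0.12/0.52) = 20·log₁₀(0.2308) = -12.7 dB.

-12.7 dB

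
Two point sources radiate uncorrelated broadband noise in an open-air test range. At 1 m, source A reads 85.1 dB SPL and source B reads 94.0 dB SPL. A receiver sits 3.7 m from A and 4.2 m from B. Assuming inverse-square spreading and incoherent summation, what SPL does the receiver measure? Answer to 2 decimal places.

At the listener: L_A = 85.1 − 20·log₁₀(3.7) = 73.736 dB; L_B = 94.0 − 20·log₁₀(4.2) = 81.535 dB.
Combined: 10·log₁₀(10^(73.736/10)+10^(81.535/10)) = 82.20 dB SPL.

82.20 dB SPL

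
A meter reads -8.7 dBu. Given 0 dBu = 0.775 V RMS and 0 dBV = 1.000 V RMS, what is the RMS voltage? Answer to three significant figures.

V = 0.775 V × 10^(-8.7/20).
= 0.775 × 0.3673 = 0.285 V.

0.285 V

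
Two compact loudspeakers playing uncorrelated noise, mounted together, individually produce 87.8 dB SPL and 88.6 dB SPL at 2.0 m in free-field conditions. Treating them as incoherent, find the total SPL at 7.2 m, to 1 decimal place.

Combined at 2.0 m: 10·log₁₀(10^(87.8/10)+10^(88.6/10)) = 91.23 dB SPL.
Then apply −20·log₁₀(7.2/2.0) = -11.13 dB → 80.1 dB SPL.

80.1 dB SPL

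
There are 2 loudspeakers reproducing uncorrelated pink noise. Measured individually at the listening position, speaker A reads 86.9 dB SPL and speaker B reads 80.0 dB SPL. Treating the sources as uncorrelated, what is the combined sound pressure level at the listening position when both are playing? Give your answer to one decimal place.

87.7 dB SPL

Add the sources as powers (linear), then convert back to dB:
L_total = 10·log₁₀(10^(86.9/10) + 10^(80.0/10)) = 10·log₁₀(589800000) = 87.7 dB SPL.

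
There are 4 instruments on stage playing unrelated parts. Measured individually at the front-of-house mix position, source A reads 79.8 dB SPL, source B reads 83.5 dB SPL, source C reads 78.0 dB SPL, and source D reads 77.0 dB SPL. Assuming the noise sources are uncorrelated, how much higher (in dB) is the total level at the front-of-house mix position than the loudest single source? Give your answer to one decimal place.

2.9 dB

Uncorrelated sources add in intensity (power), not in dB.
L_total = 10·log₁₀(10^(79.8/10) + 10^(83.5/10) + 10^(78.0/10) + 10^(77.0/10)) = 86.36 dB SPL.
Excess over the loudest (83.5 dB): 86.36 − 83.5 = 2.9 dB.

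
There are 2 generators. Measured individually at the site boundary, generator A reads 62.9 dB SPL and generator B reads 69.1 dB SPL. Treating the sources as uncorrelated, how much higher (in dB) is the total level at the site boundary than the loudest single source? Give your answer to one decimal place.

Uncorrelated sources add in intensity (power), not in dB.
L_total = 10·log₁₀(10^(62.9/10) + 10^(69.1/10)) = 70.03 dB SPL.
Excess over the loudest (69.1 dB): 70.03 − 69.1 = 0.9 dB.

0.9 dB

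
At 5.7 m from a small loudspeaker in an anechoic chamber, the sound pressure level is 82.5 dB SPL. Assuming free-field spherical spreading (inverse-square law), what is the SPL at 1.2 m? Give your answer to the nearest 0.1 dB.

96.0 dB SPL

For a point source in a free field, ΔL = −20·log₁₀(d₂/d₁).
ΔL = −20·log₁₀(1.2/5.7) = 13.53 dB, so L₂ = 82.5 + (13.53) = 96.0 dB SPL.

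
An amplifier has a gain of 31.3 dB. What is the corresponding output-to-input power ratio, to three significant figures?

Power ratio = 10^(dB/10).
10^(31.3/10) = 10^(3.130) = 1350.

1350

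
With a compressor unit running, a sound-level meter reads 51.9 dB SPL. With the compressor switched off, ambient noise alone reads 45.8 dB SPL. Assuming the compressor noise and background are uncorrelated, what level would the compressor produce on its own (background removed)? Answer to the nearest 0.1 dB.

50.7 dB SPL

Background correction is a power subtraction:
L_src = 10·log₁₀(10^(51.9/10) − 10^(45.8/10)) = 10·log₁₀(116900) = 50.7 dB SPL.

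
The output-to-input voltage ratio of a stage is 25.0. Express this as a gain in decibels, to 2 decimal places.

27.96 dB

Voltage ratio → dB uses the 20·log₁₀ form:
20·log₁₀(25.0) = 27.96 dB.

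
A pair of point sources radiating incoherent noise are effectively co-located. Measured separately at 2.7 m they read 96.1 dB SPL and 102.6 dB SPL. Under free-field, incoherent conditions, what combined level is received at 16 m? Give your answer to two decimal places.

Combined at 2.7 m: 10·log₁₀(10^(96.1/10)+10^(102.6/10)) = 103.477 dB SPL.
Then apply −20·log₁₀(16/2.7) = -15.455 dB → 88.02 dB SPL.

88.02 dB SPL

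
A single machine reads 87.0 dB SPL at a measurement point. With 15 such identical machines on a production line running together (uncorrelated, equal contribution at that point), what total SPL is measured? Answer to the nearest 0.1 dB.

98.8 dB SPL

15 equal incoherent sources raise the level by 10·log₁₀(15) = 11.76 dB.
L_total = 87.0 + 11.76 = 98.8 dB SPL.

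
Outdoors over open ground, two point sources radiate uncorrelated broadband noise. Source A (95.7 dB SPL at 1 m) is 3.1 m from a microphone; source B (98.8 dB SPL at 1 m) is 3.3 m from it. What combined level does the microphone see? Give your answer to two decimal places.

90.35 dB SPL

At the listener: L_A = 95.7 − 20·log₁₀(3.1) = 85.873 dB; L_B = 98.8 − 20·log₁₀(3.3) = 88.430 dB.
Combined: 10·log₁₀(10^(85.873/10)+10^(88.430/10)) = 90.35 dB SPL.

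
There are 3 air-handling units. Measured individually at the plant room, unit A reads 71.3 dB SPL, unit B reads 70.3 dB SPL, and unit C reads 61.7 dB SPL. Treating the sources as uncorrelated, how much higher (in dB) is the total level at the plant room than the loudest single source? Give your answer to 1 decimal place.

Incoherent sources sum as intensities:
L_total = 10·log₁₀(10^(71.3/10) + 10^(70.3/10) + 10^(61.7/10)) = 74.10 dB SPL.
Excess over the loudest (71.3 dB): 74.10 − 71.3 = 2.8 dB.

2.8 dB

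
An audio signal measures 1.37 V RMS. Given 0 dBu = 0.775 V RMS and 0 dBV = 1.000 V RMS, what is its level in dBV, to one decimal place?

dBV = 20·log₁₀(V / 1.000 V).
20·log₁₀(1.37/1.000) = +2.7 dBV.

+2.7 dBV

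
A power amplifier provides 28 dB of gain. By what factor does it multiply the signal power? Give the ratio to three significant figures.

Power ratio = 10^(dB/10).
10^(28/10) = 10^(2.800) = 631.

631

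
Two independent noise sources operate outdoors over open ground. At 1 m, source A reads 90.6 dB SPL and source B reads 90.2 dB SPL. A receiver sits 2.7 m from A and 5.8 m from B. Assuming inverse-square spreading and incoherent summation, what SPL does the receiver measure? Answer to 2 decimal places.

82.76 dB SPL

At the listener: L_A = 90.6 − 20·log₁₀(2.7) = 81.973 dB; L_B = 90.2 − 20·log₁₀(5.8) = 74.931 dB.
Combined: 10·log₁₀(10^(81.973/10)+10^(74.931/10)) = 82.76 dB SPL.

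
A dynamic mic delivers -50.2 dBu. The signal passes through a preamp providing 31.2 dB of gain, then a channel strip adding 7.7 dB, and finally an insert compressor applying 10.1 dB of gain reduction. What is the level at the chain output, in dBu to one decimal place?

-21.4 dBu

Cascaded gains and losses add directly in dB.
-50.2 + 31.2 + 7.7 − 10.1 = -21.4 dBu.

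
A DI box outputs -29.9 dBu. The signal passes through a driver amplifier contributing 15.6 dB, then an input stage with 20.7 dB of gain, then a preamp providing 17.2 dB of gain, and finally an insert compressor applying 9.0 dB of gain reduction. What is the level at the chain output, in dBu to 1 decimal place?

Gain stages sum in dB:
-29.9 + 15.6 + 20.7 + 17.2 − 9.0 = +14.6 dBu.

+14.6 dBu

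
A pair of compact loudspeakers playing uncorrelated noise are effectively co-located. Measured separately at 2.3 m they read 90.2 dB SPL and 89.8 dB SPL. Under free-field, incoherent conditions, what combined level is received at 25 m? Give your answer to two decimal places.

72.29 dB SPL

Combined at 2.3 m: 10·log₁₀(10^(90.2/10)+10^(89.8/10)) = 93.015 dB SPL.
Then apply −20·log₁₀(25/2.3) = -20.724 dB → 72.29 dB SPL.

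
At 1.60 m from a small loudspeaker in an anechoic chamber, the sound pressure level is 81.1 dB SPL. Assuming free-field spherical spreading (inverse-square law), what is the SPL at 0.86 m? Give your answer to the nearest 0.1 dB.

For a point source in a free field, ΔL = −20·log₁₀(d₂/d₁).
ΔL = −20·log₁₀(0.86/1.60) = 5.39 dB, so L₂ = 81.1 + (5.39) = 86.5 dB SPL.

86.5 dB SPL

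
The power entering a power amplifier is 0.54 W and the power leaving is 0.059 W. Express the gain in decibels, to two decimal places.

-9.62 dB

Power ratio → dB uses the 10·log₁₀ form:
10·log₁₀(0.059/0.54) = 10·log₁₀(0.1093) = -9.62 dB.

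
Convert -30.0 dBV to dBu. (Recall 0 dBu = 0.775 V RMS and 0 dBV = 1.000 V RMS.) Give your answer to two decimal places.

-27.79 dBu

The offset between the scales is 20·log₁₀(0.775/1.000) = −2.214 dB.
So dBu = -30.0 + 2.214 = -27.79 dBu.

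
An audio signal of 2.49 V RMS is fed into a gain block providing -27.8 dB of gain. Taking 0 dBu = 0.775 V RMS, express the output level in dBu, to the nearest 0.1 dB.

-17.7 dBu

Input level: 20·log₁₀(2.49/0.775) = 10.14 dBu.
Output: 10.14 − 27.8 = -17.7 dBu.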